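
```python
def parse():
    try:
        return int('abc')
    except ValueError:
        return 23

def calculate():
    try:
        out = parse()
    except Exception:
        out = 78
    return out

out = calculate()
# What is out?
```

Step-by-step execution trace:
1. `calculate()` calls `parse()`.
2. In parse: `int('abc')` raises ValueError; `except ValueError` catches it → returns 23.
3. In calculate: `out = parse()` → out = 23. No exception reaches calculate.
4. `except Exception` is skipped; calculate returns 23.
5. out = 23.
Result: 23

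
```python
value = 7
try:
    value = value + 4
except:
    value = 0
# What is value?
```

Step-by-step execution trace:
1. value starts at 7.
2. try: `value = value + 4` → value = 11. No exception raised.
3. `except` is skipped.
Result: 11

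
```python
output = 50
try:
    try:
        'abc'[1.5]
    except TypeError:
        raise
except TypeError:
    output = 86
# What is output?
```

Step-by-step execution trace:
1. Inner try: `'abc'[1.5]` raises TypeError.
2. Inner `except TypeError` matches; bare `raise` re-raises the same TypeError.
3. Outer `except TypeError` matches → output = 86.
Result: 86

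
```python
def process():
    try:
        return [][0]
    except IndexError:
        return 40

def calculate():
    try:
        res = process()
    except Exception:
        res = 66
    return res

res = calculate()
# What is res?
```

Step-by-step execution trace:
1. `calculate()` calls `process()`.
2. In process: `[][0]` raises IndexError; `except IndexError` catches it → returns 40.
3. In calculate: `res = process()` → res = 40. No exception reaches calculate.
4. `except Exception` is skipped; calculate returns 40.
5. res = 40.
Result: 40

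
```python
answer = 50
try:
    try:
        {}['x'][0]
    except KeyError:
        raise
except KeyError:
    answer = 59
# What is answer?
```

Step-by-step execution trace:
1. Inner try: `{}['x'][0]` raises KeyError.
2. Inner `except KeyError` matches; bare `raise` re-raises the same KeyError.
3. Outer `except KeyError` matches → answer = 59.
Result: 59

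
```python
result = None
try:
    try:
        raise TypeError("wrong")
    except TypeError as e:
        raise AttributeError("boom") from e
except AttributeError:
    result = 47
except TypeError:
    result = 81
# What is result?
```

Step-by-step execution trace:
1. Inner try raises TypeError; inner `except TypeError as e` catches it.
2. `raise AttributeError(...) from e` raises AttributeError (TypeError is attached as __cause__, but only AttributeError is active).
3. Outer `except AttributeError` matches → result = 47.
4. `except TypeError` is not reached.
Result: 47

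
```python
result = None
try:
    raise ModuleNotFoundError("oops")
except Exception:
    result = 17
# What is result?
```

Step-by-step execution trace:
1. `raise ModuleNotFoundError(...)` raises ModuleNotFoundError.
2. `except Exception` matches (ModuleNotFoundError is a subclass of Exception) → result = 17.
Result: 17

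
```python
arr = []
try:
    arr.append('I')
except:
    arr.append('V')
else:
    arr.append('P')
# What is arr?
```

Step-by-step execution trace:
1. try: `arr.append('I')` → arr = ['I']. No exception raised.
2. `except` is skipped.
3. `else` runs (try completed without exception): `arr.append('P')` → arr = ['I', 'P'].
Result: ['I', 'P']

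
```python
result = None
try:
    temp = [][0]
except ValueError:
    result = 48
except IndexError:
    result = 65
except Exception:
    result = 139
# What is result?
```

Step-by-step execution trace:
1. `temp = [][0]` raises IndexError.
2. `except ValueError` does not match IndexError; skipped.
3. `except IndexError` matches → result = 65.
4. Remaining except clauses are skipped.
Result: 65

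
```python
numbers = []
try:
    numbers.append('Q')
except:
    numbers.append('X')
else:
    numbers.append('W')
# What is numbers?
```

Step-by-step execution trace:
1. try: `numbers.append('Q')` → numbers = ['Q']. No exception raised.
2. `except` is skipped.
3. `else` runs (try completed without exception): `numbers.append('W')` → numbers = ['Q', 'W'].
Result: ['Q', 'W']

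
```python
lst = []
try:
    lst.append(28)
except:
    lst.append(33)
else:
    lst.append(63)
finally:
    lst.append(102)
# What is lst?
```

Step-by-step execution trace:
1. try: `lst.append(28)` → lst = [28]. No exception raised.
2. `except` is skipped.
3. `else` runs: `lst.append(63)` → lst = [28, 63].
4. `finally` always runs: `lst.append(102)` → lst = [28, 63, 102].
Result: [28, 63, 102]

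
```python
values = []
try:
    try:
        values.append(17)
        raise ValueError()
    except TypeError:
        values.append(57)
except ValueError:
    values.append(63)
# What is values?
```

Step-by-step execution trace:
1. Inner try: `values.append(17)` → values = [17].
2. `raise ValueError()` raises ValueError.
3. Inner `except TypeError` does not match ValueError; exception propagates to outer try.
4. Outer `except ValueError` matches → `values.append(63)` → values = [17, 63].
Result: [17, 63]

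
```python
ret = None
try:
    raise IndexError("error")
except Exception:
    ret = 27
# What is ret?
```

Step-by-step execution trace:
1. `raise IndexError(...)` raises IndexError.
2. `except Exception` matches (IndexError is a subclass of Exception) → ret = 27.
Result: 27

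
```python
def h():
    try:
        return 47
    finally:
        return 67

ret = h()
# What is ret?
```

Step-by-step execution trace:
1. `h()` enters try: `return 47` sets pending return value 47.
2. Before returning, `finally: return 67` runs and overrides the pending return.
3. h() returns 67 → ret = 67.
Result: 67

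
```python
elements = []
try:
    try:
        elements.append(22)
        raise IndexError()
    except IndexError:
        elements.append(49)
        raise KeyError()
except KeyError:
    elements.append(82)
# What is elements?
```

Step-by-step execution trace:
1. Inner try: `elements.append(22)` → elements = [22].
2. `raise IndexError()` raises IndexError.
3. Inner `except IndexError` matches → `elements.append(49)` → elements = [22, 49].
4. `raise KeyError()` raises KeyError; propagates to outer try.
5. Outer `except KeyError` matches → `elements.append(82)` → elements = [22, 49, 82].
Result: [22, 49, 82]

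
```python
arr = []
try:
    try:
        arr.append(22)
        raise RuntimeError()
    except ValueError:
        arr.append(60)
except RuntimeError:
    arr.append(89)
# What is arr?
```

Step-by-step execution trace:
1. Inner try: `arr.append(22)` → arr = [22].
2. `raise RuntimeError()` raises RuntimeError.
3. Inner `except ValueError` does not match RuntimeError; exception propagates to outer try.
4. Outer `except RuntimeError` matches → `arr.append(89)` → arr = [22, 89].
Result: [22, 89]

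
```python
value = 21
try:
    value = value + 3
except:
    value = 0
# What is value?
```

Step-by-step execution trace:
1. value starts at 21.
2. try: `value = value + 3` → value = 24. No exception raised.
3. `except` is skipped.
Result: 24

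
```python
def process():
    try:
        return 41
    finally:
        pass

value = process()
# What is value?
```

Step-by-step execution trace:
1. `process()` enters try: `return 41` sets pending return value 41.
2. Before returning, `finally: pass` runs (no effect).
3. process() returns 41 → value = 41.
Result: 41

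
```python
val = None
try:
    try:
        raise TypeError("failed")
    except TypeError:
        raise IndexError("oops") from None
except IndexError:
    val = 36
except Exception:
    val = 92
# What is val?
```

Step-by-step execution trace:
1. Inner try raises TypeError; inner `except TypeError` catches it.
2. `raise IndexError(...) from None` raises IndexError (from None suppresses __context__, but the active exception is still IndexError).
3. Outer `except IndexError` matches → val = 36.
4. `except Exception` is not reached.
Result: 36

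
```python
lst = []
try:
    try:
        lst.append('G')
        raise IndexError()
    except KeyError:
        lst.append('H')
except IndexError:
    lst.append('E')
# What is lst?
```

Step-by-step execution trace:
1. Inner try: `lst.append('G')` → lst = ['G'].
2. `raise IndexError()` raises IndexError.
3. Inner `except KeyError` does not match IndexError; exception propagates to outer try.
4. Outer `except IndexError` matches → `lst.append('E')` → lst = ['G', 'E'].
Result: ['G', 'E']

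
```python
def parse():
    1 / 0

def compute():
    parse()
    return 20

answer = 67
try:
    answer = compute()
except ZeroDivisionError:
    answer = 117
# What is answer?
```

Step-by-step execution trace:
1. answer starts at 67.
2. try: `compute()` calls `parse()`.
3. `parse()` evaluates `1 / 0`, which raises ZeroDivisionError; it propagates through compute (uncaught).
4. `return 20` in compute is not reached; the assignment to answer does not complete.
5. `except ZeroDivisionError` matches → answer = 117.
Result: 117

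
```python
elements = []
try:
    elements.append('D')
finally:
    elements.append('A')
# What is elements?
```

Step-by-step execution trace:
1. try: `elements.append('D')` → elements = ['D'].
2. The try body completes without raising.
3. finally always runs: `elements.append('A')` → elements = ['D', 'A'].
Result: ['D', 'A']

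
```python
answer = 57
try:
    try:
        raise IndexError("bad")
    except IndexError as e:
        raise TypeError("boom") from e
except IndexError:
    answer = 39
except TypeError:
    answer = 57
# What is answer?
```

Step-by-step execution trace:
1. Inner try raises IndexError; inner `except IndexError as e` catches it.
2. `raise TypeError(...) from e` raises TypeError (IndexError is attached as __cause__, but only TypeError is active).
3. Outer `except IndexError` does not match TypeError; skipped.
4. Outer `except TypeError` matches → answer = 57.
Result: 57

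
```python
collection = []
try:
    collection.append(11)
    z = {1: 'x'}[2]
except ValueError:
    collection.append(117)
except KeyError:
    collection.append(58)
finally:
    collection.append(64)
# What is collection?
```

Step-by-step execution trace:
1. try: `collection.append(11)` → collection = [11].
2. `z = {1: 'x'}[2]` raises KeyError.
3. `except ValueError` does not match KeyError; skipped.
4. `except KeyError` matches → `collection.append(58)` → collection = [11, 58].
5. finally always runs: `collection.append(64)` → collection = [11, 58, 64].
Result: [11, 58, 64]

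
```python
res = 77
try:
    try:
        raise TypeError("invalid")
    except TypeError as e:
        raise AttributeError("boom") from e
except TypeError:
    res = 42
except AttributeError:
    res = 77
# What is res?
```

Step-by-step execution trace:
1. Inner try raises TypeError; inner `except TypeError as e` catches it.
2. `raise AttributeError(...) from e` raises AttributeError (TypeError is attached as __cause__, but only AttributeError is active).
3. Outer `except TypeError` does not match AttributeError; skipped.
4. Outer `except AttributeError` matches → res = 77.
Result: 77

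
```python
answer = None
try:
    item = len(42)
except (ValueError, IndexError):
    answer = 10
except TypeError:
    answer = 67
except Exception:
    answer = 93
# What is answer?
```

Step-by-step execution trace:
1. `item = len(42)` raises TypeError.
2. `except (ValueError, IndexError)` does not match TypeError; skipped.
3. `except TypeError` matches (exact type match) → answer = 67.
4. `except Exception` is not reached.
Result: 67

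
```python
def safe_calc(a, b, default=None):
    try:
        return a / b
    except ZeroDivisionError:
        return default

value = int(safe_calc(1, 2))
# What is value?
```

Step-by-step execution trace:
1. `safe_calc(1, 2)` enters try: `return 1 / 2` → returns 0.5. No exception raised.
2. `except ZeroDivisionError` is skipped.
3. `int(0.5)` → 0 → value = 0.
Result: 0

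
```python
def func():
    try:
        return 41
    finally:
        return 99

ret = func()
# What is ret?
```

Step-by-step execution trace:
1. `func()` enters try: `return 41` sets pending return value 41.
2. Before returning, `finally: return 99` runs and overrides the pending return.
3. func() returns 99 → ret = 99.
Result: 99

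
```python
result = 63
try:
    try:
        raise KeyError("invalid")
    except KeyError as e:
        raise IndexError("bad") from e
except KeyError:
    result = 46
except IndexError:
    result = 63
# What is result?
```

Step-by-step execution trace:
1. Inner try raises KeyError; inner `except KeyError as e` catches it.
2. `raise IndexError(...) from e` raises IndexError (KeyError is attached as __cause__, but only IndexError is active).
3. Outer `except KeyError` does not match IndexError; skipped.
4. Outer `except IndexError` matches → result = 63.
Result: 63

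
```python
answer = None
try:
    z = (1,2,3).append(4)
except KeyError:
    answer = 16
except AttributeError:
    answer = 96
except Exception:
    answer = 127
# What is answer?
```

Step-by-step execution trace:
1. `z = (1,2,3).append(4)` raises AttributeError.
2. `except KeyError` does not match AttributeError; skipped.
3. `except AttributeError` matches → answer = 96.
4. Remaining except clauses are skipped.
Result: 96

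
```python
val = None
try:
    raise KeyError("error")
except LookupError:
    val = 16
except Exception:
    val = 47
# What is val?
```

Step-by-step execution trace:
1. `raise KeyError(...)` raises KeyError.
2. `except LookupError` matches (KeyError is a subclass of LookupError) → val = 16.
3. `except Exception` is not reached.
Result: 16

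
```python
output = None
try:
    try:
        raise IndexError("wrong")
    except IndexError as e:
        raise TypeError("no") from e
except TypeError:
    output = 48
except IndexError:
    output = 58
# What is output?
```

Step-by-step execution trace:
1. Inner try raises IndexError; inner `except IndexError as e` catches it.
2. `raise TypeError(...) from e` raises TypeError (IndexError is attached as __cause__, but only TypeError is active).
3. Outer `except TypeError` matches → output = 48.
4. `except IndexError` is not reached.
Result: 48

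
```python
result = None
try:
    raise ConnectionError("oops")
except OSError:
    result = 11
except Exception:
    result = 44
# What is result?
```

Step-by-step execution trace:
1. `raise ConnectionError(...)` raises ConnectionError.
2. `except OSError` matches (ConnectionError is a subclass of OSError) → result = 11.
3. `except Exception` is not reached.
Result: 11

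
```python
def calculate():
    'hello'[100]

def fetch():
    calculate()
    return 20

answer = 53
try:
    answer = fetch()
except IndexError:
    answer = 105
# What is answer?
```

Step-by-step execution trace:
1. answer starts at 53.
2. try: `fetch()` calls `calculate()`.
3. `calculate()` evaluates `'hello'[100]`, which raises IndexError; it propagates through fetch (uncaught).
4. `return 20` in fetch is not reached; the assignment to answer does not complete.
5. `except IndexError` matches → answer = 105.
Result: 105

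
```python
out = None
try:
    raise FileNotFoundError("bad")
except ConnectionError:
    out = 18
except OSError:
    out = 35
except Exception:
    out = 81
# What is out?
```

Step-by-step execution trace:
1. `raise FileNotFoundError(...)` raises FileNotFoundError.
2. `except ConnectionError` does not match (FileNotFoundError is not a subclass of ConnectionError); skipped.
3. `except OSError` matches (FileNotFoundError is a subclass of OSError) → out = 35.
4. `except Exception` is not reached.
Result: 35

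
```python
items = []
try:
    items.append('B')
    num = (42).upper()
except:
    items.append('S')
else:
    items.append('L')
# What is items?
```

Step-by-step execution trace:
1. try: `items.append('B')` → items = ['B'].
2. `num = (42).upper()` raises AttributeError.
3. bare `except` matches → `items.append('S')` → items = ['B', 'S'].
4. `else` is skipped (an exception was raised).
Result: ['B', 'S']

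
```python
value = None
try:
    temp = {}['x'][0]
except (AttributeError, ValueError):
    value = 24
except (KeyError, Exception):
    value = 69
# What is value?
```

Step-by-step execution trace:
1. `temp = {}['x'][0]` raises KeyError.
2. `except (AttributeError, ValueError)` does not match KeyError; skipped.
3. `except (KeyError, Exception)` matches (KeyError is in the tuple) → value = 69.
Result: 69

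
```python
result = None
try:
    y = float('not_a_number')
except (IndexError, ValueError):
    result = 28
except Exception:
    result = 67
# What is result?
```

Step-by-step execution trace:
1. `y = float('not_a_number')` raises ValueError.
2. `except (IndexError, ValueError)` matches (ValueError is in the tuple) → result = 28.
3. `except Exception` is not reached.
Result: 28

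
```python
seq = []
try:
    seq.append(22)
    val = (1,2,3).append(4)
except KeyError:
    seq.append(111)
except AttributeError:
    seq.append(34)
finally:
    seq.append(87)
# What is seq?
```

Step-by-step execution trace:
1. try: `seq.append(22)` → seq = [22].
2. `val = (1,2,3).append(4)` raises AttributeError.
3. `except KeyError` does not match AttributeError; skipped.
4. `except AttributeError` matches → `seq.append(34)` → seq = [22, 34].
5. finally always runs: `seq.append(87)` → seq = [22, 34, 87].
Result: [22, 34, 87]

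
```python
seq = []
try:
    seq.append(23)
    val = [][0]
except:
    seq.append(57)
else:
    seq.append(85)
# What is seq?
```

Step-by-step execution trace:
1. try: `seq.append(23)` → seq = [23].
2. `val = [][0]` raises IndexError.
3. bare `except` matches → `seq.append(57)` → seq = [23, 57].
4. `else` is skipped (an exception was raised).
Result: [23, 57]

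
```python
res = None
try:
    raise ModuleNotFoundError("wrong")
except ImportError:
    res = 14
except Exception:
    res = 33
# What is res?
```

Step-by-step execution trace:
1. `raise ModuleNotFoundError(...)` raises ModuleNotFoundError.
2. `except ImportError` matches (ModuleNotFoundError is a subclass of ImportError) → res = 14.
3. `except Exception` is not reached.
Result: 14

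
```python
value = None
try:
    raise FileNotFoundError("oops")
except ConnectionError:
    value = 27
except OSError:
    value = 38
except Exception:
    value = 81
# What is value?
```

Step-by-step execution trace:
1. `raise FileNotFoundError(...)` raises FileNotFoundError.
2. `except ConnectionError` does not match (FileNotFoundError is not a subclass of ConnectionError); skipped.
3. `except OSError` matches (FileNotFoundError is a subclass of OSError) → value = 38.
4. `except Exception` is not reached.
Result: 38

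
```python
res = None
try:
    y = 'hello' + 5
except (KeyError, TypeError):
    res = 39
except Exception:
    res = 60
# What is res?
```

Step-by-step execution trace:
1. `y = 'hello' + 5` raises TypeError.
2. `except (KeyError, TypeError)` matches (TypeError is in the tuple) → res = 39.
3. `except Exception` is not reached.
Result: 39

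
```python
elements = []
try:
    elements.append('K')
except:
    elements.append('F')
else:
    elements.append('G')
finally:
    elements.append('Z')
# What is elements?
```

Step-by-step execution trace:
1. try: `elements.append('K')` → elements = ['K']. No exception raised.
2. `except` is skipped.
3. `else` runs: `elements.append('G')` → elements = ['K', 'G'].
4. `finally` always runs: `elements.append('Z')` → elements = ['K', 'G', 'Z'].
Result: ['K', 'G', 'Z']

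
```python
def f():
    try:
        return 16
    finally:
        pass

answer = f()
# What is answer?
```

Step-by-step execution trace:
1. `f()` enters try: `return 16` sets pending return value 16.
2. Before returning, `finally: pass` runs (no effect).
3. f() returns 16 → answer = 16.
Result: 16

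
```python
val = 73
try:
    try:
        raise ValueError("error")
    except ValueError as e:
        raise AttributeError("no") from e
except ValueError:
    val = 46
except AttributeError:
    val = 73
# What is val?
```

Step-by-step execution trace:
1. Inner try raises ValueError; inner `except ValueError as e` catches it.
2. `raise AttributeError(...) from e` raises AttributeError (ValueError is attached as __cause__, but only AttributeError is active).
3. Outer `except ValueError` does not match AttributeError; skipped.
4. Outer `except AttributeError` matches → val = 73.
Result: 73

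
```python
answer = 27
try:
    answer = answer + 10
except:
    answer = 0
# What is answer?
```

Step-by-step execution trace:
1. answer starts at 27.
2. try: `answer = answer + 10` → answer = 37. No exception raised.
3. `except` is skipped.
Result: 37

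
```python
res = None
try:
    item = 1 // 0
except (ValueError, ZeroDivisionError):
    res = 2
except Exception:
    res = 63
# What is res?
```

Step-by-step execution trace:
1. `item = 1 // 0` raises ZeroDivisionError.
2. `except (ValueError, ZeroDivisionError)` matches (ZeroDivisionError is in the tuple) → res = 2.
3. `except Exception` is not reached.
Result: 2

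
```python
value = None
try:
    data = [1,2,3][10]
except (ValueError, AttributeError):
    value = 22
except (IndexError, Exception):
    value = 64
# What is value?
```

Step-by-step execution trace:
1. `data = [1,2,3][10]` raises IndexError.
2. `except (ValueError, AttributeError)` does not match IndexError; skipped.
3. `except (IndexError, Exception)` matches (IndexError is in the tuple) → value = 64.
Result: 64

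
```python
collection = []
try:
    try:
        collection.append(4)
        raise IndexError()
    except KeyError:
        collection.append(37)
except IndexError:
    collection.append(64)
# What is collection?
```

Step-by-step execution trace:
1. Inner try: `collection.append(4)` → collection = [4].
2. `raise IndexError()` raises IndexError.
3. Inner `except KeyError` does not match IndexError; exception propagates to outer try.
4. Outer `except IndexError` matches → `collection.append(64)` → collection = [4, 64].
Result: [4, 64]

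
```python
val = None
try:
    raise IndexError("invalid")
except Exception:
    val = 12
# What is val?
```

Step-by-step execution trace:
1. `raise IndexError(...)` raises IndexError.
2. `except Exception` matches (IndexError is a subclass of Exception) → val = 12.
Result: 12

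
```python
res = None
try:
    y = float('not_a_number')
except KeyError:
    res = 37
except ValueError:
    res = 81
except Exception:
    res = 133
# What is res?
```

Step-by-step execution trace:
1. `y = float('not_a_number')` raises ValueError.
2. `except KeyError` does not match ValueError; skipped.
3. `except ValueError` matches → res = 81.
4. Remaining except clauses are skipped.
Result: 81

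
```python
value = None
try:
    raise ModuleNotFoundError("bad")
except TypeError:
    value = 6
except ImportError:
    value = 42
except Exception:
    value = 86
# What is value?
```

Step-by-step execution trace:
1. `raise ModuleNotFoundError(...)` raises ModuleNotFoundError.
2. `except TypeError` does not match (ModuleNotFoundError is not a subclass of TypeError); skipped.
3. `except ImportError` matches (ModuleNotFoundError is a subclass of ImportError) → value = 42.
4. `except Exception` is not reached.
Result: 42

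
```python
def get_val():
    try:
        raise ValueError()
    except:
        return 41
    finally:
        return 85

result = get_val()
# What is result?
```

Step-by-step execution trace:
1. `get_val()` enters try: `raise ValueError()` raises ValueError.
2. bare `except` matches → `return 41` sets pending return value 41.
3. Before returning, `finally: return 85` runs and overrides the pending return.
4. get_val() returns 85 → result = 85.
Result: 85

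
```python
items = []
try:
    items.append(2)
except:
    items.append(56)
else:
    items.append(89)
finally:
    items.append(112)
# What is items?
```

Step-by-step execution trace:
1. try: `items.append(2)` → items = [2]. No exception raised.
2. `except` is skipped.
3. `else` runs: `items.append(89)` → items = [2, 89].
4. `finally` always runs: `items.append(112)` → items = [2, 89, 112].
Result: [2, 89, 112]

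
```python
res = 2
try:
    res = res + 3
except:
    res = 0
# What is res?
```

Step-by-step execution trace:
1. res starts at 2.
2. try: `res = res + 3` → res = 5. No exception raised.
3. `except` is skipped.
Result: 5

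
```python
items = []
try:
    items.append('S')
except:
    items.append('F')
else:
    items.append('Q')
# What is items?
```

Step-by-step execution trace:
1. try: `items.append('S')` → items = ['S']. No exception raised.
2. `except` is skipped.
3. `else` runs (try completed without exception): `items.append('Q')` → items = ['S', 'Q'].
Result: ['S', 'Q']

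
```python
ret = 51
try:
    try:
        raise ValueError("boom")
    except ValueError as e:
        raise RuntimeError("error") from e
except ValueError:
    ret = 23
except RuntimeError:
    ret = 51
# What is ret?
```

Step-by-step execution trace:
1. Inner try raises ValueError; inner `except ValueError as e` catches it.
2. `raise RuntimeError(...) from e` raises RuntimeError (ValueError is attached as __cause__, but only RuntimeError is active).
3. Outer `except ValueError` does not match RuntimeError; skipped.
4. Outer `except RuntimeError` matches → ret = 51.
Result: 51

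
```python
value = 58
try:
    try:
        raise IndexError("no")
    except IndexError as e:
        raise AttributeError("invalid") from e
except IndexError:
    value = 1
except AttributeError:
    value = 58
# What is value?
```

Step-by-step execution trace:
1. Inner try raises IndexError; inner `except IndexError as e` catches it.
2. `raise AttributeError(...) from e` raises AttributeError (IndexError is attached as __cause__, but only AttributeError is active).
3. Outer `except IndexError` does not match AttributeError; skipped.
4. Outer `except AttributeError` matches → value = 58.
Result: 58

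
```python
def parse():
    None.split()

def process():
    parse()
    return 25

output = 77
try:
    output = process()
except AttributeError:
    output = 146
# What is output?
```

Step-by-step execution trace:
1. output starts at 77.
2. try: `process()` calls `parse()`.
3. `parse()` evaluates `None.split()`, which raises AttributeError; it propagates through process (uncaught).
4. `return 25` in process is not reached; the assignment to output does not complete.
5. `except AttributeError` matches → output = 146.
Result: 146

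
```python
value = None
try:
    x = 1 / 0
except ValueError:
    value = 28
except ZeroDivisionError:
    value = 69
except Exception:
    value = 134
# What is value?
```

Step-by-step execution trace:
1. `x = 1 / 0` raises ZeroDivisionError.
2. `except ValueError` does not match ZeroDivisionError; skipped.
3. `except ZeroDivisionError` matches → value = 69.
4. Remaining except clauses are skipped.
Result: 69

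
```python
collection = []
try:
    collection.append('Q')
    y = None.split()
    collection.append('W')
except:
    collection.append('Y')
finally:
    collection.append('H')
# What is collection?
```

Step-by-step execution trace:
1. try: `collection.append('Q')` → collection = ['Q'].
2. `y = None.split()` raises AttributeError; `collection.append('W')` is not reached.
3. bare `except` matches → `collection.append('Y')` → collection = ['Q', 'Y'].
4. finally always runs: `collection.append('H')` → collection = ['Q', 'Y', 'H'].
Result: ['Q', 'Y', 'H']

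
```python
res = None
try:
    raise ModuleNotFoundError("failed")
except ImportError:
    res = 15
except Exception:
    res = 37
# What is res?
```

Step-by-step execution trace:
1. `raise ModuleNotFoundError(...)` raises ModuleNotFoundError.
2. `except ImportError` matches (ModuleNotFoundError is a subclass of ImportError) → res = 15.
3. `except Exception` is not reached.
Result: 15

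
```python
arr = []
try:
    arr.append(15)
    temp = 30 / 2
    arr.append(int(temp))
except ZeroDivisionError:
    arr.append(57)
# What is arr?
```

Step-by-step execution trace:
1. try: `arr.append(15)` → arr = [15].
2. `temp = 30 / 2` → temp = 15.0. No exception raised.
3. `arr.append(int(temp))` → arr = [15, 15].
4. `except ZeroDivisionError` is skipped (no exception was raised).
Result: [15, 15]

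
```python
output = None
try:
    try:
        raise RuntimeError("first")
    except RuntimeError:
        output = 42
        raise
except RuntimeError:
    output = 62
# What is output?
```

Step-by-step execution trace:
1. Inner try: `raise RuntimeError("first")` raises RuntimeError.
2. Inner `except RuntimeError` matches → output = 42.
3. bare `raise` re-raises the same RuntimeError.
4. Outer `except RuntimeError` matches → output = 62.
Result: 62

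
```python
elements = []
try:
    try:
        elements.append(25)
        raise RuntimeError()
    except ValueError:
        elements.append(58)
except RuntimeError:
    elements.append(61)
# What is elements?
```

Step-by-step execution trace:
1. Inner try: `elements.append(25)` → elements = [25].
2. `raise RuntimeError()` raises RuntimeError.
3. Inner `except ValueError` does not match RuntimeError; exception propagates to outer try.
4. Outer `except RuntimeError` matches → `elements.append(61)` → elements = [25, 61].
Result: [25, 61]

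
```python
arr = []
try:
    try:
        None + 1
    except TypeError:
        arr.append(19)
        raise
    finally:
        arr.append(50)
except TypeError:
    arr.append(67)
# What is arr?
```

Step-by-step execution trace:
1. Inner try: `None + 1` raises TypeError.
2. Inner `except TypeError` matches → `arr.append(19)` → arr = [19].
3. bare `raise` re-raises TypeError.
4. Inner `finally` runs during unwinding: `arr.append(50)` → arr = [19, 50].
5. Outer `except TypeError` matches → `arr.append(67)` → arr = [19, 50, 67].
Result: [19, 50, 67]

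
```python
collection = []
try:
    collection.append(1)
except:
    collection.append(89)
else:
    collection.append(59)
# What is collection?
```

Step-by-step execution trace:
1. try: `collection.append(1)` → collection = [1]. No exception raised.
2. `except` is skipped.
3. `else` runs (try completed without exception): `collection.append(59)` → collection = [1, 59].
Result: [1, 59]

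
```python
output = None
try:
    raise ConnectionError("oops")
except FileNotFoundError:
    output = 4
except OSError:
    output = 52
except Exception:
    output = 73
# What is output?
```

Step-by-step execution trace:
1. `raise ConnectionError(...)` raises ConnectionError.
2. `except FileNotFoundError` does not match (ConnectionError is not a subclass of FileNotFoundError); skipped.
3. `except OSError` matches (ConnectionError is a subclass of OSError) → output = 52.
4. `except Exception` is not reached.
Result: 52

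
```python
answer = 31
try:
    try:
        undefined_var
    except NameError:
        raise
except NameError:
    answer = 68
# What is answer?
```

Step-by-step execution trace:
1. Inner try: `undefined_var` raises NameError.
2. Inner `except NameError` matches; bare `raise` re-raises the same NameError.
3. Outer `except NameError` matches → answer = 68.
Result: 68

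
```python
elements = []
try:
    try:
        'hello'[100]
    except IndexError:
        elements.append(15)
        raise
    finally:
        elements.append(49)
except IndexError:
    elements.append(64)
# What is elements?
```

Step-by-step execution trace:
1. Inner try: `'hello'[100]` raises IndexError.
2. Inner `except IndexError` matches → `elements.append(15)` → elements = [15].
3. bare `raise` re-raises IndexError.
4. Inner `finally` runs during unwinding: `elements.append(49)` → elements = [15, 49].
5. Outer `except IndexError` matches → `elements.append(64)` → elements = [15, 49, 64].
Result: [15, 49, 64]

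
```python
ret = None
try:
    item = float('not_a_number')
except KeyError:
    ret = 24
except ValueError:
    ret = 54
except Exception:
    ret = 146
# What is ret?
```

Step-by-step execution trace:
1. `item = float('not_a_number')` raises ValueError.
2. `except KeyError` does not match ValueError; skipped.
3. `except ValueError` matches → ret = 54.
4. Remaining except clauses are skipped.
Result: 54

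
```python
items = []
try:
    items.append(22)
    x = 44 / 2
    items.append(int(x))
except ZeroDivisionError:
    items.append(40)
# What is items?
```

Step-by-step execution trace:
1. try: `items.append(22)` → items = [22].
2. `x = 44 / 2` → x = 22.0. No exception raised.
3. `items.append(int(x))` → items = [22, 22].
4. `except ZeroDivisionError` is skipped (no exception was raised).
Result: [22, 22]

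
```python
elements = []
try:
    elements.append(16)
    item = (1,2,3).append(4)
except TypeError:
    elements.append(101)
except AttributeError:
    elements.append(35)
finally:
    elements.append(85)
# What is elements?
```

Step-by-step execution trace:
1. try: `elements.append(16)` → elements = [16].
2. `item = (1,2,3).append(4)` raises AttributeError.
3. `except TypeError` does not match AttributeError; skipped.
4. `except AttributeError` matches → `elements.append(35)` → elements = [16, 35].
5. finally always runs: `elements.append(85)` → elements = [16, 35, 85].
Result: [16, 35, 85]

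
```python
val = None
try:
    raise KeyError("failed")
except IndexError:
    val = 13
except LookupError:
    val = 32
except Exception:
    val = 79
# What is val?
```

Step-by-step execution trace:
1. `raise KeyError(...)` raises KeyError.
2. `except IndexError` does not match (KeyError is not a subclass of IndexError); skipped.
3. `except LookupError` matches (KeyError is a subclass of LookupError) → val = 32.
4. `except Exception` is not reached.
Result: 32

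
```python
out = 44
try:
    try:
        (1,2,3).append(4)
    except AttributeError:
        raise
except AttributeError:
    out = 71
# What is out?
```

Step-by-step execution trace:
1. Inner try: `(1,2,3).append(4)` raises AttributeError.
2. Inner `except AttributeError` matches; bare `raise` re-raises the same AttributeError.
3. Outer `except AttributeError` matches → out = 71.
Result: 71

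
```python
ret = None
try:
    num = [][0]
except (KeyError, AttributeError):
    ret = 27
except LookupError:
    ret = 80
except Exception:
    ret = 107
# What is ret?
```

Step-by-step execution trace:
1. `num = [][0]` raises IndexError.
2. `except (KeyError, AttributeError)` does not match IndexError; skipped.
3. `except LookupError` matches (IndexError is a subclass of LookupError) → ret = 80.
4. `except Exception` is not reached.
Result: 80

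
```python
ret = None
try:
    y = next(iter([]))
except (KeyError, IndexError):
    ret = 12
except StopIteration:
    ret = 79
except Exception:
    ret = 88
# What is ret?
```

Step-by-step execution trace:
1. `y = next(iter([]))` raises StopIteration.
2. `except (KeyError, IndexError)` does not match StopIteration; skipped.
3. `except StopIteration` matches (exact type match) → ret = 79.
4. `except Exception` is not reached.
Result: 79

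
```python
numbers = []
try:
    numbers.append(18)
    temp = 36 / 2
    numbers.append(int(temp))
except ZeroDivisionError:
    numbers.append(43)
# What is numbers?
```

Step-by-step execution trace:
1. try: `numbers.append(18)` → numbers = [18].
2. `temp = 36 / 2` → temp = 18.0. No exception raised.
3. `numbers.append(int(temp))` → numbers = [18, 18].
4. `except ZeroDivisionError` is skipped (no exception was raised).
Result: [18, 18]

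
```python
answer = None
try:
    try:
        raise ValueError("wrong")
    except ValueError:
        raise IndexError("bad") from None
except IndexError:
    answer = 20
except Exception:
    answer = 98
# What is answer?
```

Step-by-step execution trace:
1. Inner try raises ValueError; inner `except ValueError` catches it.
2. `raise IndexError(...) from None` raises IndexError (from None suppresses __context__, but the active exception is still IndexError).
3. Outer `except IndexError` matches → answer = 20.
4. `except Exception` is not reached.
Result: 20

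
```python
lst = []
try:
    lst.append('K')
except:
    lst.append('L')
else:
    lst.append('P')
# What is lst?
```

Step-by-step execution trace:
1. try: `lst.append('K')` → lst = ['K']. No exception raised.
2. `except` is skipped.
3. `else` runs (try completed without exception): `lst.append('P')` → lst = ['K', 'P'].
Result: ['K', 'P']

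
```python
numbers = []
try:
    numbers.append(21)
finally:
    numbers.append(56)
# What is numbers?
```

Step-by-step execution trace:
1. try: `numbers.append(21)` → numbers = [21].
2. The try body completes without raising.
3. finally always runs: `numbers.append(56)` → numbers = [21, 56].
Result: [21, 56]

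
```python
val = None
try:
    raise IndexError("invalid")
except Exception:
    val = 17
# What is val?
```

Step-by-step execution trace:
1. `raise IndexError(...)` raises IndexError.
2. `except Exception` matches (IndexError is a subclass of Exception) → val = 17.
Result: 17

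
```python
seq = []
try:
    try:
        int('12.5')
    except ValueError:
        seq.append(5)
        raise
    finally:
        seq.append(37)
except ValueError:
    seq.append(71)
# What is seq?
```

Step-by-step execution trace:
1. Inner try: `int('12.5')` raises ValueError.
2. Inner `except ValueError` matches → `seq.append(5)` → seq = [5].
3. bare `raise` re-raises ValueError.
4. Inner `finally` runs during unwinding: `seq.append(37)` → seq = [5, 37].
5. Outer `except ValueError` matches → `seq.append(71)` → seq = [5, 37, 71].
Result: [5, 37, 71]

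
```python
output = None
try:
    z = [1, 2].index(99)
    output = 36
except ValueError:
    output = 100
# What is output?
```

Step-by-step execution trace:
1. `z = [1, 2].index(99)` raises ValueError.
2. `output = 36` is not reached.
3. `except ValueError` matches → output = 100.
Result: 100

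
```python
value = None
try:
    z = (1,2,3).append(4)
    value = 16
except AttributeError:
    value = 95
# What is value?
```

Step-by-step execution trace:
1. `z = (1,2,3).append(4)` raises AttributeError.
2. `value = 16` is not reached.
3. `except AttributeError` matches → value = 95.
Result: 95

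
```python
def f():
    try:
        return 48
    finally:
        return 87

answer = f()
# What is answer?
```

Step-by-step execution trace:
1. `f()` enters try: `return 48` sets pending return value 48.
2. Before returning, `finally: return 87` runs and overrides the pending return.
3. f() returns 87 → answer = 87.
Result: 87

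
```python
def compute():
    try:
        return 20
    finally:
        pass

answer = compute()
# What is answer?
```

Step-by-step execution trace:
1. `compute()` enters try: `return 20` sets pending return value 20.
2. Before returning, `finally: pass` runs (no effect).
3. compute() returns 20 → answer = 20.
Result: 20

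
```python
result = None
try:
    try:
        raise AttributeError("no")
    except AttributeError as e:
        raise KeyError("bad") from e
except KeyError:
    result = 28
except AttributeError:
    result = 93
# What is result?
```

Step-by-step execution trace:
1. Inner try raises AttributeError; inner `except AttributeError as e` catches it.
2. `raise KeyError(...) from e` raises KeyError (AttributeError is attached as __cause__, but only KeyError is active).
3. Outer `except KeyError` matches → result = 28.
4. `except AttributeError` is not reached.
Result: 28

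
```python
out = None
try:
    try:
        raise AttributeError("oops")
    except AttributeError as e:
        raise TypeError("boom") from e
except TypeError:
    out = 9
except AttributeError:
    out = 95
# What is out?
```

Step-by-step execution trace:
1. Inner try raises AttributeError; inner `except AttributeError as e` catches it.
2. `raise TypeError(...) from e` raises TypeError (AttributeError is attached as __cause__, but only TypeError is active).
3. Outer `except TypeError` matches → out = 9.
4. `except AttributeError` is not reached.
Result: 9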